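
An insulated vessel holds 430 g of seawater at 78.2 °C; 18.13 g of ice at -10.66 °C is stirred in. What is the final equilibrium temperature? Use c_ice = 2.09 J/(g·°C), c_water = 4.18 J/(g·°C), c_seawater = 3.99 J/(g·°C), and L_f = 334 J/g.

T_f ≈ 71.3 °C

Let T be the final temperature. ΣQ_i = 0:
ice -10.66→0 °C: 18.13×2.09×10.66 = 403.93; melt ice: 18.13×334 = 6055.4; warm the meltwater: 75.78 T; seawater: 1715.7(T − 78.2)
1791.5 T = 134168 − 6459.3 = 127708
T ≈ 71.29 °C. Since T > 0 °C, the all-ice-melts assumption holds.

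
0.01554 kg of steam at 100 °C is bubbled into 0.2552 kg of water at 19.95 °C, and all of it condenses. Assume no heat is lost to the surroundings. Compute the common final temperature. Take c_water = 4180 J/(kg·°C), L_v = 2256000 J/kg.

T_f ≈ 55.5 °C

Sum of m c ΔT and latent-heat terms is zero:
latent heat released on condensation: 0.01554×2256000 = 35058
  condensed water 100 °C→T: 64.96(T − 100)
  original water: 1066.7(T − 19.95)
1131.7 T = 35058 + 6495.7 + 21281 = 62835
T ≈ 55.52 °C — below 100 °C, confirming all the steam condensed.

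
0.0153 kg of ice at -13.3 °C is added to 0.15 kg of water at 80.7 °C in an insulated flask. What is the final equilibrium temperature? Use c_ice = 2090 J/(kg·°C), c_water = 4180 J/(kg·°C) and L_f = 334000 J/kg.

T_f ≈ 65.2 °C

Sum of m c ΔT and latent-heat terms is zero:
warm ice to 0 °C: 0.0153·2090·(0 − (-13.3)) = 425.29
  melt ice: 0.0153·334000 = 5110.2
  meltwater 0→T: 0.0153·4180·T = 63.95 T
  water: 627(T − 80.7)
690.95 T = 50599 − 5535.5 = 45063
T ≈ 65.22 °C. Since T > 0 °C, the all-ice-melts assumption holds.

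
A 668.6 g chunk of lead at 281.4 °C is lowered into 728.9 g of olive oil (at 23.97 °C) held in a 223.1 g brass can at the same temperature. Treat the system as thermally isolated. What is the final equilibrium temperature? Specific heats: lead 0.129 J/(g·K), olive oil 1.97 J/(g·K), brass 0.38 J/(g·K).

Net heat exchanged in the isolated system is zero:
668.6*0.129*(T − 281.4) + 728.9*1.97*(T − 23.97) + 223.1*0.38*(T − 23.97) = 0
86.25(T − 281.4) + 1435.9(T − 23.97) + 84.78(T − 23.97) = 0
(86.25 + 1435.9 + 84.78) T = 86.25*281.4 + 1435.9*23.97 + 84.78*23.97
T ≈ 37.79 °C

T_f ≈ 37.8 °C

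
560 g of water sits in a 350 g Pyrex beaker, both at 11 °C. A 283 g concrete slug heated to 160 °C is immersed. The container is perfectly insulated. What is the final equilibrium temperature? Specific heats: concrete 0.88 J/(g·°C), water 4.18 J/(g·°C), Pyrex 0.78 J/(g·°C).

T_f ≈ 24.0 °C

Taking heat into each body as positive, Σ m c ΔT = 0:
283×0.88×(T − 160) + 560×4.18×(T − 11) + 350×0.78×(T − 11) = 0
(249.04 + 2340.8 + 273) T = 249.04×160 + 2340.8×11 + 273×11
T = 68598/2862.8 ≈ 23.96 °C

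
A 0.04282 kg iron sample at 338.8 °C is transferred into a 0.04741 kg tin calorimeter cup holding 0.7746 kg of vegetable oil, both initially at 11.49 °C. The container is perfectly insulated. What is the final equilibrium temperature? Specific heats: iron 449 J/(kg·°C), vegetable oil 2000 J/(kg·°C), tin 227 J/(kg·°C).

Net heat exchanged in the isolated system is zero:
0.04282×449×(T − 338.8) + 0.7746×2000×(T − 11.49) + 0.04741×227×(T − 11.49) = 0
1579.2 T = 24438
T ≈ 15.47 °C

T_f ≈ 15.5 °C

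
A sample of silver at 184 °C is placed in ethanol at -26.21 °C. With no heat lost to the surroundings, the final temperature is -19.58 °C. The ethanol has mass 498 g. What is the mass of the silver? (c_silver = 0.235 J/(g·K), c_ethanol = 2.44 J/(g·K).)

m ≈ 168 g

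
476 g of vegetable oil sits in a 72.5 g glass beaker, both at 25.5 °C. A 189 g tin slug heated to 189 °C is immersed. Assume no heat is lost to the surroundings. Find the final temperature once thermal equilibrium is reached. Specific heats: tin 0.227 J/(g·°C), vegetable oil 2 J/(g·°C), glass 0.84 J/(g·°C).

With ΣQ=0 the equilibrium temperature is the m·c-weighted mean:
T_f = (42.9*189 + 952*25.5 + 60.9*25.5) / (42.9 + 952 + 60.9)
    = 33938 / 1055.8 ≈ 32.14 °C

T_f ≈ 32.1 °C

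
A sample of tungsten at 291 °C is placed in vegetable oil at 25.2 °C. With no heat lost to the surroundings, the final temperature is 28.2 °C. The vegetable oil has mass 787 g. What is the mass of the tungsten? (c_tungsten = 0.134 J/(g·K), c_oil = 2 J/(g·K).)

Energy conservation, ΣQ = 0:
m×0.134×(28.2 − 291) + 787×2×(28.2 − 25.2) = 0
-35.22 m = -4722
m = -4722/-35.22 ≈ 134.1 g

m ≈ 134 g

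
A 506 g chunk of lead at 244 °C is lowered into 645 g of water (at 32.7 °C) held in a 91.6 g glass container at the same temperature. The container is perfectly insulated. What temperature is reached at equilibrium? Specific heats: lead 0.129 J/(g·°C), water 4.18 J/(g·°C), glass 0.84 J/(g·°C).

T_f ≈ 37.6 °C

With ΣQ=0 the equilibrium temperature is the m·c-weighted mean:
T_f = (65.27·244 + 2696.1·32.7 + 76.94·32.7) / (65.27 + 2696.1 + 76.94)
    = 106605 / 2838.3 ≈ 37.56 °C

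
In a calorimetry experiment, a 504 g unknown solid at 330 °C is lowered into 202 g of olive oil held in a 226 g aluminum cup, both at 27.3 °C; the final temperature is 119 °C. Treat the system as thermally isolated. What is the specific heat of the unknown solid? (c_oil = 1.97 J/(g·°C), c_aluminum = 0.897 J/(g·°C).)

c ≈ 0.518 J/(g·°C)

Taking heat into each body as positive, Σ m c ΔT = 0:
504×c×(119 − 330) + 202×1.97×(119 − 27.3) + 226×0.897×(119 − 27.3) = 0
-106344 c = -55081
c = -55081/-106344 ≈ 0.5179 J/(g·°C)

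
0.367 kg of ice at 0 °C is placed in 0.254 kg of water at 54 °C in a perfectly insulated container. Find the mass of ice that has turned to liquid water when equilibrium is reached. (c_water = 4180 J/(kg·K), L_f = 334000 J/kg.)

Heat available from the water dropping to 0 °C: 0.254·4180·54 = 57333 J.
Fully melting the ice requires m_ice L_f = 0.367·334000 = 122578 J.
Since 57333 < 122578 J, not all the ice melts; equilibrium is at 0 °C.
m_melt = 57333 / L_f = 0.1717 kg.

m_melted ≈ 0.172 kg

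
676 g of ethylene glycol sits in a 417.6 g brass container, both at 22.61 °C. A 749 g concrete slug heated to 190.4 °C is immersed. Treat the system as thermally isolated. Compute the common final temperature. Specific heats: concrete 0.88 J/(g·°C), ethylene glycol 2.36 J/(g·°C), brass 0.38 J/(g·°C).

Let T be the final temperature. ΣQ_i = 0:
749×0.88×(T − 190.4) + 676×2.36×(T − 22.61) + 417.6×0.38×(T − 22.61) = 0
659.12(T − 190.4) + 1595.4(T − 22.61) + 158.69(T − 22.61) = 0
(659.12 + 1595.4 + 158.69) T = 659.12×190.4 + 1595.4×22.61 + 158.69×22.61
T ≈ 68.44 °C

T_f ≈ 68.4 °C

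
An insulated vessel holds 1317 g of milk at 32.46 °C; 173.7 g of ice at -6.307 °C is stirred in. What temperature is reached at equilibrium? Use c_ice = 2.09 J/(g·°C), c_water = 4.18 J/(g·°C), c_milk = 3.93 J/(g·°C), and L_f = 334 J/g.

T_f ≈ 18.2 °C

Heat gained plus heat lost sum to zero:
ice -6.307→0 °C: 173.7·2.09·6.307 = 2289.6; latent heat to melt: 173.7·334 = 58016; meltwater 0→T: 173.7·4.18·T = 726.07 T; milk cools: 1317·3.93·(T − 32.46) = 5175.8(T − 32.46)
5901.9 T = 168007 − 60305 = 107701
T ≈ 18.25 °C. Since T > 0 °C, the all-ice-melts assumption holds.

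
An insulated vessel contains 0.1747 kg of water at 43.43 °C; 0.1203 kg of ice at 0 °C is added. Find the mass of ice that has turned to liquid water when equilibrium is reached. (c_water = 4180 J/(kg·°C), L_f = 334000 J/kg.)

m_melted ≈ 0.095 kg

Cooling the water to 0 °C releases 0.1747·4180·43.43 = 31715 J.
Melting all 0.1203 kg of ice would need 0.1203·334000 = 40180 J.
31715 J < 40180 J, so only part of the ice melts and the system sits at 0 °C.
m_melted·334000 = 31715  ⇒  m_melted ≈ 0.09495 kg.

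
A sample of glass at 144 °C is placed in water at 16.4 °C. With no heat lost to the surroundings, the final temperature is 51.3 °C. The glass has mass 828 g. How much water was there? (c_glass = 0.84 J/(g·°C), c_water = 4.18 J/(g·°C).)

|Q_glass| = |Q_water|:
828·0.84·(144 − 51.3) = m·4.18·(51.3 − 16.4)
145.88 m = 64475  ⇒  m ≈ 442 g

m ≈ 442 g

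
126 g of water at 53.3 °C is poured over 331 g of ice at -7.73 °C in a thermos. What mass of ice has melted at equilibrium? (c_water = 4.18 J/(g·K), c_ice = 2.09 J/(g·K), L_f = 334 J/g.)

m_melted ≈ 68 g

Heat available from the water dropping to 0 °C: 126×4.18×53.3 = 28072 J.
Of that, 331×2.09×7.73 = 5347.5 J goes to bring the ice to 0 °C, leaving 22725 J.
Fully melting the ice requires m_ice L_f = 331×334 = 110554 J.
Since 22725 < 110554 J, not all the ice melts; equilibrium is at 0 °C.
Mass melted = 22725/334 ≈ 68.04 g.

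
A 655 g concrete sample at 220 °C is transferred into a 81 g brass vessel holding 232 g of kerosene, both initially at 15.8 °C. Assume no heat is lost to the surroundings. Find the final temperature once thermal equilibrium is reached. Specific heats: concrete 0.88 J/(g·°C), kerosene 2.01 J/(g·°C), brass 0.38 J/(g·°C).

T_f ≈ 125.4 °C

Net heat exchanged in the isolated system is zero:
655*0.88*(T − 220) + 232*2.01*(T − 15.8) + 81*0.38*(T − 15.8) = 0
576.4(T − 220) + 466.32(T − 15.8) + 30.78(T − 15.8) = 0
1073.5 T = 134662
T = 134662 / 1073.5 = 125 °C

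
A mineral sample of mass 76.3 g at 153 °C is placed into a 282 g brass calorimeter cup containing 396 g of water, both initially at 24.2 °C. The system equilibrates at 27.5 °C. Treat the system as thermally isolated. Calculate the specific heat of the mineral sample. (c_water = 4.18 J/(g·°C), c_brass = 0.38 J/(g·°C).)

Heat gained plus heat lost sum to zero:
76.3×c×(27.5 − 153) + 396×4.18×(27.5 − 24.2) + 282×0.38×(27.5 − 24.2) = 0
-9575.6 c = -5816.1
c = -5816.1/-9575.6 ≈ 0.6074 J/(g·°C)

c ≈ 0.607 J/(g·°C)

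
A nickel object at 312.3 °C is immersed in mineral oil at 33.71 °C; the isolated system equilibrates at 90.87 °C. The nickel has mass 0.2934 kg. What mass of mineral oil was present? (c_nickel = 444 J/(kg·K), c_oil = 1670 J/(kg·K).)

m ≈ 0.302 kg

Energy conservation, ΣQ = 0:
0.2934×444×(90.87 − 312.3) + m×1670×(90.87 − 33.71) = 0
95457 m = 28846
m = 28846/95457 ≈ 0.3022 kg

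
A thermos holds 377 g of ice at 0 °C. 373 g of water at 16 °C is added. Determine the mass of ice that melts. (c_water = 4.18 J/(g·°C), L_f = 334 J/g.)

m_melted ≈ 74.7 g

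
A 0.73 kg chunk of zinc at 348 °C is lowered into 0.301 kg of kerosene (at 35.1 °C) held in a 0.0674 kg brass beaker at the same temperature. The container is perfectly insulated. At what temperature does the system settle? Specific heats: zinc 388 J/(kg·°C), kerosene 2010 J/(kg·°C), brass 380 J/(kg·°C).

T_f ≈ 132.1 °C

Let T be the final temperature. ΣQ_i = 0:
0.73*388*(T − 348) + 0.301*2010*(T − 35.1) + 0.0674*380*(T − 35.1) = 0
(283.24 + 605.01 + 25.61) T = 283.24*348 + 605.01*35.1 + 25.61*35.1
T = 120702 / 913.86 = 132 °C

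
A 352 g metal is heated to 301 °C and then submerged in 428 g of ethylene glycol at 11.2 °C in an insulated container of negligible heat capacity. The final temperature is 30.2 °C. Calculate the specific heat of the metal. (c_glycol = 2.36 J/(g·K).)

m_s c (T_s − T_f) = m_glycol c_glycol (T_f − T_0):
352·c·(301 − 30.2) = 428·2.36·(30.2 − 11.2)
95322 c = 19192  ⇒  c ≈ 0.2013 J/(g·K)

c ≈ 0.201 J/(g·K)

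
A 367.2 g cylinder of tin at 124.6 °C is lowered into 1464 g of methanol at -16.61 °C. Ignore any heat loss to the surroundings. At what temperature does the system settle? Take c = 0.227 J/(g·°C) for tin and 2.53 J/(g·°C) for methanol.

With ΣQ=0 the equilibrium temperature is the m·c-weighted mean:
T_f = (83.35*124.6 + 3703.9*(-16.61)) / (83.35 + 3703.9)
    = -51136 / 3787.3 ≈ -13.50 °C

T_f ≈ -13.5 °C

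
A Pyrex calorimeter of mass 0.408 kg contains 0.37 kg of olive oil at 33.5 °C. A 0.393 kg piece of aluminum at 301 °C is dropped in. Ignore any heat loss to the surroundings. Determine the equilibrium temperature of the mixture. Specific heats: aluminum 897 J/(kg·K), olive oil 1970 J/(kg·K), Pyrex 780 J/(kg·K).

T_f ≈ 100.9 °C

Conservation of energy gives ΣQ = 0:
0.393×897×(T − 301) + 0.37×1970×(T − 33.5) + 0.408×780×(T − 33.5) = 0
352.52(T − 301) + 728.9(T − 33.5) + 318.24(T − 33.5) = 0
1399.7 T = 141188
T ≈ 100.87 °C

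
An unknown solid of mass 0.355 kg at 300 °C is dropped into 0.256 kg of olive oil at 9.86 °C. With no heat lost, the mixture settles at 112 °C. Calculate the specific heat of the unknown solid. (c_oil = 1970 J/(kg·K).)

c ≈ 772 J/(kg·K)

m_s c (T_s − T_f) = m_oil c_oil (T_f − T_0):
0.355·c·(300 − 112) = 0.256·1970·(112 − 9.86)
66.74 c = 51511  ⇒  c ≈ 771.8 J/(kg·K)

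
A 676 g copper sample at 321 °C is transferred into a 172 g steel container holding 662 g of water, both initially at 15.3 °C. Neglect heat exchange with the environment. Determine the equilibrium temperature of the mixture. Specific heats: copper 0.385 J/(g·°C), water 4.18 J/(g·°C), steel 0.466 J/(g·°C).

Setting the total heat transfer to zero:
676*0.385*(T − 321) + 662*4.18*(T − 15.3) + 172*0.466*(T − 15.3) = 0
(260.26 + 2767.2 + 80.15) T = 260.26*321 + 2767.2*15.3 + 80.15*15.3
T ≈ 40.90 °C

T_f ≈ 40.9 °C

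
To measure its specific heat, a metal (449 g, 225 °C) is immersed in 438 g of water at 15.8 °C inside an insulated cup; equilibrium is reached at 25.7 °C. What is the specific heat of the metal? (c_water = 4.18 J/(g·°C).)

Conservation of energy gives ΣQ = 0:
449·c·(25.7 − 225) + 438·4.18·(25.7 − 15.8) = 0
-89486 c = -18125
c = -18125/-89486 ≈ 0.2025 J/(g·°C)

c ≈ 0.203 J/(g·°C)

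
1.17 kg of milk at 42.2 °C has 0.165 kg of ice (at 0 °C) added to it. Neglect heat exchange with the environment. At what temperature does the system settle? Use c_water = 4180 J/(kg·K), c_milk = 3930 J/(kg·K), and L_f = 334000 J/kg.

Conservation of energy gives ΣQ = 0:
melt ice: 0.165×334000 = 55110; warm the meltwater: 689.7 T; milk cools: 1.17×3930×(T − 42.2) = 4598.1(T − 42.2)
5287.8 T = 194040 − 55110 = 138930
T ≈ 26.27 °C (positive, so assuming full melt was valid).

T_f ≈ 26.3 °C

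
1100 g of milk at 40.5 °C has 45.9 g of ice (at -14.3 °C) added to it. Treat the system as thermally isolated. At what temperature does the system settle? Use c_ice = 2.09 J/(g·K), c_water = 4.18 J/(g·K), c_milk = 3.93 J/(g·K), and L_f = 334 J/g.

Energy balance with sensible and latent terms:
warm ice to 0 °C: 45.9·2.09·(0 − (-14.3)) = 1371.8; melt ice: 45.9·334 = 15331; warm the meltwater: 191.86 T; milk cools: 1100·3.93·(T − 40.5) = 4323(T − 40.5)
4514.9 T = 175082 − 16702 = 158379
T ≈ 35.08 °C — above 0 °C, consistent with complete melting.

T_f ≈ 35.1 °C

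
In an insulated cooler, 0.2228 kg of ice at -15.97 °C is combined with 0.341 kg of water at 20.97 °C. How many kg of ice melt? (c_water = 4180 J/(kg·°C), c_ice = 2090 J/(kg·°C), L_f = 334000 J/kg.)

m_melted ≈ 0.0672 kg

Water can give up m c ΔT = 0.341·4180·20.97 = 29890 J before reaching 0 °C.
Of that, 0.2228·2090·15.97 = 7436.5 J goes to bring the ice to 0 °C, leaving 22454 J.
Fully melting the ice requires m_ice L_f = 0.2228·334000 = 74415 J.
That's not enough to melt it all — equilibrium is at 0 °C with ice remaining.
Mass melted = 22454/334000 ≈ 0.06723 kg.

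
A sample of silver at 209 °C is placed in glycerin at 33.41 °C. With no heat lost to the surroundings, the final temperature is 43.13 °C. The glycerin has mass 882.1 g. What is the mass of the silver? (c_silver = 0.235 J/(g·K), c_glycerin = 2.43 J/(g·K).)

Conservation of energy gives ΣQ = 0:
m×0.235×(43.13 − 209) + 882.1×2.43×(43.13 − 33.41) = 0
-38.98 m = -20835
m = -20835/-38.98 ≈ 534.5 g

m ≈ 535 g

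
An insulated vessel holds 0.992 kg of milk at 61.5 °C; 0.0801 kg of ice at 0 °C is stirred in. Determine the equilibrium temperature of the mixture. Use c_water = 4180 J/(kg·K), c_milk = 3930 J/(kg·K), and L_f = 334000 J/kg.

T_f ≈ 50.3 °C

Setting the total heat transfer to zero:
melt ice: 0.0801·334000 = 26753; meltwater 0→T: 0.0801·4180·T = 334.82 T; milk: 3898.6(T − 61.5)
4233.4 T = 239761 − 26753 = 213008
T ≈ 50.32 °C. Since T > 0 °C, the all-ice-melts assumption holds.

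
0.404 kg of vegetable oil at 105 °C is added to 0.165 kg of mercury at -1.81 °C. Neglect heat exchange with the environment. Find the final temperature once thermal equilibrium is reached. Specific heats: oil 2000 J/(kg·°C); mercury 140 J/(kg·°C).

T_f ≈ 102.0 °C

Heat lost by the oil equals heat gained by the mercury:
0.404×2000×(105 − T) = 0.165×140×(T − (-1.81))
808(105 − T) = 23.1(T − (-1.81))
831.1 T = 84798  ⇒  T ≈ 102.03 °C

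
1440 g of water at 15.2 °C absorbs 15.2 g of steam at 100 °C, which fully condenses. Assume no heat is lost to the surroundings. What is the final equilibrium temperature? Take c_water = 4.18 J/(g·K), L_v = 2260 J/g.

Let T be the final temperature. ΣQ_i = 0:
condense steam: −15.2·2260 = −34352; condensate cools 100→T: 15.2·4.18·(T − 100) = 63.54(T − 100); original water: 6019.2(T − 15.2)
6082.7 T = 34352 + 6353.6 + 91492 = 132197
T ≈ 21.73 °C (< 100 °C, so full condensation is consistent).

T_f ≈ 21.7 °C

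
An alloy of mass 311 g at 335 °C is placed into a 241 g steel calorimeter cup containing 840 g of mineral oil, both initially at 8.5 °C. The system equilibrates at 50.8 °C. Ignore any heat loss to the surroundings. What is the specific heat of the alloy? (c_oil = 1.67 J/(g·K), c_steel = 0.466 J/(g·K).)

Net heat exchanged in the isolated system is zero:
311·c·(50.8 − 335) + 840·1.67·(50.8 − 8.5) + 241·0.466·(50.8 − 8.5) = 0
-88386 c = -64089
c = -64089/-88386 ≈ 0.7251 J/(g·K)

c ≈ 0.725 J/(g·K)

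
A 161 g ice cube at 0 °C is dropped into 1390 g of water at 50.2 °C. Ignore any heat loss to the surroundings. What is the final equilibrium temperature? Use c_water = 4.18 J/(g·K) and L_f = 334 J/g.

T_f ≈ 36.7 °C

Energy conservation, ΣQ = 0:
melt ice: 161·334 = 53774
  warm the meltwater: 672.98 T
  water cools: 1390·4.18·(T − 50.2) = 5810.2(T − 50.2)
6483.2 T = 291672 − 53774 = 237898
T ≈ 36.69 °C (positive, so assuming full melt was valid).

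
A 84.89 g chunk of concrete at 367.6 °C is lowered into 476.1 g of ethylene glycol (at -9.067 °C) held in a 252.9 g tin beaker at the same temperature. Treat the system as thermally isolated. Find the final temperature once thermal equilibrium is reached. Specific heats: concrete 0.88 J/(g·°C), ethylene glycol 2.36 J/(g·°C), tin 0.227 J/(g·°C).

T_f ≈ 13.3 °C

Taking heat into each body as positive, Σ m c ΔT = 0:
84.89·0.88·(T − 367.6) + 476.1·2.36·(T − (-9.067)) + 252.9·0.227·(T − (-9.067)) = 0
1255.7 T = 16753
T = 16753 / 1255.7 = 13.3 °C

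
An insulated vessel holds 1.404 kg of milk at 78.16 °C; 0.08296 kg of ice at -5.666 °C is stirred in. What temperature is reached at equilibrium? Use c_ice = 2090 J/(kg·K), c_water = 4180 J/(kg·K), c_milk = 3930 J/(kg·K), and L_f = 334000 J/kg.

Energy balance with sensible and latent terms:
warm ice to 0 °C: 0.08296×2090×(0 − (-5.666)) = 982.41; latent heat to melt: 0.08296×334000 = 27709; meltwater 0→T: 0.08296×4180×T = 346.77 T; milk: 5517.7(T − 78.16)
5864.5 T = 431265 − 28691 = 402574
T ≈ 68.65 °C — above 0 °C, consistent with complete melting.

T_f ≈ 68.6 °C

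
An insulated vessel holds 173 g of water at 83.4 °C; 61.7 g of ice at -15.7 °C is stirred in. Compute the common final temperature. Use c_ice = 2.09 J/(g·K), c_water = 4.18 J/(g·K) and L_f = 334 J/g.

T_f ≈ 38.4 °C

Conservation of energy gives ΣQ = 0:
warm ice to 0 °C: 61.7·2.09·(0 − (-15.7)) = 2024.6
  latent heat to melt: 61.7·334 = 20608
  warm the meltwater: 257.91 T
  water: 723.14(T − 83.4)
981.05 T = 60310 − 22632 = 37678
T ≈ 38.41 °C. Since T > 0 °C, the all-ice-melts assumption holds.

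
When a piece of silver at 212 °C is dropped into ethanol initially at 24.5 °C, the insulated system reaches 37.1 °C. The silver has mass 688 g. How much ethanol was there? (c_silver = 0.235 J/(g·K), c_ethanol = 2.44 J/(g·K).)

m ≈ 920 g

Taking heat into each body as positive, Σ m c ΔT = 0:
688×0.235×(37.1 − 212) + m×2.44×(37.1 − 24.5) = 0
30.74 m = 28278
m = 28278/30.74 ≈ 919.8 g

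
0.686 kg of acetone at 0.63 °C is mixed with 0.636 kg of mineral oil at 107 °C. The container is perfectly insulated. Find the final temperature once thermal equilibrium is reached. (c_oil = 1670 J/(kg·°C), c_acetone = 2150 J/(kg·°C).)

Taking heat into each body as positive, Σ m c ΔT = 0:
0.636*1670*(T − 107) + 0.686*2150*(T − 0.63) = 0
1062.1(T − 107) + 1474.9(T − 0.63) = 0
(1062.1 + 1474.9) T = 1062.1*107 + 1474.9*0.63
T ≈ 45.16 °C

T_f ≈ 45.2 °C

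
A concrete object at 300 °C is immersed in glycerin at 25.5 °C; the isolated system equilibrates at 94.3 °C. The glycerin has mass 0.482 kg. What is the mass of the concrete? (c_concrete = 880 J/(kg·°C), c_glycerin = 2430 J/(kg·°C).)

m ≈ 0.445 kg

Taking heat into each body as positive, Σ m c ΔT = 0:
m·880·(94.3 − 300) + 0.482·2430·(94.3 − 25.5) = 0
-181016 m = -80583
m = -80583/-181016 ≈ 0.4452 kg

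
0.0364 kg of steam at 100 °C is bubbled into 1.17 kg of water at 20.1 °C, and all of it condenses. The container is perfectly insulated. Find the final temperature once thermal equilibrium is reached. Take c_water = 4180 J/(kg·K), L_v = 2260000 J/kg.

Taking heat into each body as positive, Σ m c ΔT = 0:
condense steam: −0.0364×2260000 = −82264; condensed water 100 °C→T: 152.15(T − 100); original water: 4890.6(T − 20.1)
5042.8 T = 82264 + 15215 + 98301 = 195780
T ≈ 38.82 °C — below 100 °C, confirming all the steam condensed.

T_f ≈ 38.8 °C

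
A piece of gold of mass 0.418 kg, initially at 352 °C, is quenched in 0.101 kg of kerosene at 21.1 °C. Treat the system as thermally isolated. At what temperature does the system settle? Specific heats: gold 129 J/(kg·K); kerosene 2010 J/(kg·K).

T_f ≈ 90.5 °C

With ΣQ=0 the equilibrium temperature is the m·c-weighted mean:
T_f = (53.92·352 + 203.01·21.1) / (53.92 + 203.01)
    = 23264 / 256.93 ≈ 90.55 °C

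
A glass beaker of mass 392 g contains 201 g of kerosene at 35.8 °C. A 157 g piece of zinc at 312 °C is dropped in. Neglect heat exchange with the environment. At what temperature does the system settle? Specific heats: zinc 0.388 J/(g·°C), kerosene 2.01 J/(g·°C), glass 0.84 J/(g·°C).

Net heat exchanged in the isolated system is zero:
157×0.388×(T − 312) + 201×2.01×(T − 35.8) + 392×0.84×(T − 35.8) = 0
60.92(T − 312) + 404.01(T − 35.8) + 329.28(T − 35.8) = 0
(60.92 + 404.01 + 329.28) T = 60.92×312 + 404.01×35.8 + 329.28×35.8
T = 45258/794.21 ≈ 56.98 °C

T_f ≈ 57.0 °C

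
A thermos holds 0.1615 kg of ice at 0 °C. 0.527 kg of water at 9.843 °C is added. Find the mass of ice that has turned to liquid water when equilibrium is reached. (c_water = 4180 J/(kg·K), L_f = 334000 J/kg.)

m_melted ≈ 0.0649 kg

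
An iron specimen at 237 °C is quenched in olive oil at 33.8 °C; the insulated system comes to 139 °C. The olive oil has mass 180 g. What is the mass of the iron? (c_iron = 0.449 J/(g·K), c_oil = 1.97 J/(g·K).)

m ≈ 848 g

Conservation of energy gives ΣQ = 0:
m×0.449×(139 − 237) + 180×1.97×(139 − 33.8) = 0
-44 m = -37304
m = -37304/-44 ≈ 847.8 g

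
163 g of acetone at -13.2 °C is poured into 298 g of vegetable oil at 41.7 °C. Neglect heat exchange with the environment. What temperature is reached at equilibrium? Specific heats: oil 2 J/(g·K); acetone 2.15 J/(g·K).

T_f ≈ 21.4 °C

Taking heat into each body as positive, Σ m c ΔT = 0:
298×2×(T − 41.7) + 163×2.15×(T − (-13.2)) = 0
596(T − 41.7) + 350.45(T − (-13.2)) = 0
946.45 T = 20227
T = 20227/946.45 ≈ 21.37 °C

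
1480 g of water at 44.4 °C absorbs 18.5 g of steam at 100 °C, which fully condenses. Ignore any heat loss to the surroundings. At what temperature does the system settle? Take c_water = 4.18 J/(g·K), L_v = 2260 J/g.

Heat gained plus heat lost sum to zero:
steam→water at 100 °C releases m L_v = 18.5·2260 = 41810; condensed water 100 °C→T: 77.33(T − 100); original water: 6186.4(T − 44.4)
6263.7 T = 41810 + 7733 + 274676 = 324219
T ≈ 51.76 °C, under the boiling point, so the assumption holds.

T_f ≈ 51.8 °C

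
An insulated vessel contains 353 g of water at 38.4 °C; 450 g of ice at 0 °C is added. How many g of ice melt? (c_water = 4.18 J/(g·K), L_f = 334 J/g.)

m_melted ≈ 170 g

Heat available from the water dropping to 0 °C: 353×4.18×38.4 = 56661 J.
Fully melting the ice requires m_ice L_f = 450×334 = 150300 J.
Since 56661 < 150300 J, not all the ice melts; equilibrium is at 0 °C.
Mass melted = 56661/334 ≈ 169.6 g.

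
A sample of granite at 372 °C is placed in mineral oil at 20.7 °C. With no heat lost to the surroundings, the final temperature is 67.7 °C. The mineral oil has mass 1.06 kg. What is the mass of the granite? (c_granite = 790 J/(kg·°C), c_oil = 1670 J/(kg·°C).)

m ≈ 0.346 kg

|Q_granite| = |Q_oil|:
m×790×(372 − 67.7) = 1.06×1670×(67.7 − 20.7)
240397 m = 83199  ⇒  m ≈ 0.3461 kg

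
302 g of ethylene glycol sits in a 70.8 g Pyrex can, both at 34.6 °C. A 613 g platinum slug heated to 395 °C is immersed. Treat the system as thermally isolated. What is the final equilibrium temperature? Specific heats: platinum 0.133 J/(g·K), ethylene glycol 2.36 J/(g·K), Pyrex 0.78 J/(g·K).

T_f ≈ 69.2 °C

Setting the total heat transfer to zero:
613·0.133·(T − 395) + 302·2.36·(T − 34.6) + 70.8·0.78·(T − 34.6) = 0
81.53(T − 395) + 712.72(T − 34.6) + 55.22(T − 34.6) = 0
849.47 T = 58775
T = 58775 / 849.47 = 69.2 °C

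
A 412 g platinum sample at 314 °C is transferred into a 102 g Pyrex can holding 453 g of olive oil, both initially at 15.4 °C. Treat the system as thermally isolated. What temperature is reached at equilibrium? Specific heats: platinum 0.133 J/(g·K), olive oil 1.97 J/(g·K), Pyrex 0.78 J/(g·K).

T_f ≈ 31.3 °C

Taking heat into each body as positive, Σ m c ΔT = 0:
412×0.133×(T − 314) + 453×1.97×(T − 15.4) + 102×0.78×(T − 15.4) = 0
(54.8 + 892.41 + 79.56) T = 54.8×314 + 892.41×15.4 + 79.56×15.4
T ≈ 31.34 °C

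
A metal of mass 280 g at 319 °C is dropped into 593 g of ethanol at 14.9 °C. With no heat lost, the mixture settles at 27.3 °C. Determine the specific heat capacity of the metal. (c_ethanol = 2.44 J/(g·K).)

c ≈ 0.22 J/(g·K)

m_s c (T_s − T_f) = m_ethanol c_ethanol (T_f − T_0):
280×c×(319 − 27.3) = 593×2.44×(27.3 − 14.9)
81676 c = 17942  ⇒  c ≈ 0.2197 J/(g·K)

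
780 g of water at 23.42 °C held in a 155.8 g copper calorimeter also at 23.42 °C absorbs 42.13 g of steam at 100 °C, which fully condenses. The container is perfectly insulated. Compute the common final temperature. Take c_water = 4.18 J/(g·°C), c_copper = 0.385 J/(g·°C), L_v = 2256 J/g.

T_f ≈ 54.5 °C

Conservation of energy gives ΣQ = 0:
latent heat released on condensation: 42.13·2256 = 95045; condensate cools 100→T: 42.13·4.18·(T − 100) = 176.1(T − 100); original water: 3260.4(T − 23.42); cup: 59.98(T − 23.42)
3496.5 T = 95045 + 17610 + 77763 = 190419
T ≈ 54.46 °C, under the boiling point, so the assumption holds.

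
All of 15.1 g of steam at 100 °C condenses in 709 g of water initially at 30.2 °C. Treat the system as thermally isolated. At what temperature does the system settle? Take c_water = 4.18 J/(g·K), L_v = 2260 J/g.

T_f ≈ 42.9 °C

Conservation of energy gives ΣQ = 0:
steam→water at 100 °C releases m L_v = 15.1×2260 = 34126; condensate cools 100→T: 15.1×4.18×(T − 100) = 63.12(T − 100); water warms: 709×4.18×(T − 30.2) = 2963.6(T − 30.2)
3026.7 T = 34126 + 6311.8 + 89501 = 129939
T ≈ 42.93 °C, under the boiling point, so the assumption holds.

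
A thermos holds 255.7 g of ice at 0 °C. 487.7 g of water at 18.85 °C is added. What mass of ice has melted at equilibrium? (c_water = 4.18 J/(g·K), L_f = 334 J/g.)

m_melted ≈ 115 g

Water can give up m c ΔT = 487.7×4.18×18.85 = 38427 J before reaching 0 °C.
Melting all 255.7 g of ice would need 255.7×334 = 85404 J.
Since 38427 < 85404 J, not all the ice melts; equilibrium is at 0 °C.
Mass melted = 38427/334 ≈ 115.1 g.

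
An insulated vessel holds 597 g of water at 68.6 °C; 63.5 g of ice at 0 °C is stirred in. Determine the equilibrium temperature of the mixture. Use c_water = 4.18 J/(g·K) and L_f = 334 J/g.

Taking heat into each body as positive, Σ m c ΔT = 0:
latent heat to melt: 63.5·334 = 21209
  meltwater 0→T: 63.5·4.18·T = 265.43 T
  water cools: 597·4.18·(T − 68.6) = 2495.5(T − 68.6)
2760.9 T = 171189 − 21209 = 149980
T ≈ 54.32 °C. Since T > 0 °C, the all-ice-melts assumption holds.

T_f ≈ 54.3 °C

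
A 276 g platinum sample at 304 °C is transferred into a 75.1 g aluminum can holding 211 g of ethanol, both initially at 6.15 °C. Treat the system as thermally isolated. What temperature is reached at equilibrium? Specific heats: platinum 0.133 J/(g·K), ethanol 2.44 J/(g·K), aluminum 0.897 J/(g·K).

T_f ≈ 23.8 °C

Energy conservation, ΣQ = 0:
276·0.133·(T − 304) + 211·2.44·(T − 6.15) + 75.1·0.897·(T − 6.15) = 0
(36.71 + 514.84 + 67.36) T = 36.71·304 + 514.84·6.15 + 67.36·6.15
T = 14740/618.91 ≈ 23.82 °C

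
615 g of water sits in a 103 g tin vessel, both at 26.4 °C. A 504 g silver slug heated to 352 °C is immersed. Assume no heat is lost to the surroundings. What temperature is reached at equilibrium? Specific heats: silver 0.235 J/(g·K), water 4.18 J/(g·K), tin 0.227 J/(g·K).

Net heat exchanged in the isolated system is zero:
504·0.235·(T − 352) + 615·4.18·(T − 26.4) + 103·0.227·(T − 26.4) = 0
118.44(T − 352) + 2570.7(T − 26.4) + 23.38(T − 26.4) = 0
2712.5 T = 110175
T = 110175/2712.5 ≈ 40.62 °C

T_f ≈ 40.6 °C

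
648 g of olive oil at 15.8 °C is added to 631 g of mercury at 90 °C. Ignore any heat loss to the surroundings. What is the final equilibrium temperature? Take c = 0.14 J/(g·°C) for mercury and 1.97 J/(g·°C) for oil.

T_f = Σ m_i c_i T_i / Σ m_i c_i:
T_f = (88.34·90 + 1276.6·15.8) / (88.34 + 1276.6)
    = 28120 / 1364.9 ≈ 20.60 °C

T_f ≈ 20.6 °C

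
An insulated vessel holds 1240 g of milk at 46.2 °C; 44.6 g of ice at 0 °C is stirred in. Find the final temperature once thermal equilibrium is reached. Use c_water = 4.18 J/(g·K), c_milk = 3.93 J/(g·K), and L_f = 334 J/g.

T_f ≈ 41.6 °C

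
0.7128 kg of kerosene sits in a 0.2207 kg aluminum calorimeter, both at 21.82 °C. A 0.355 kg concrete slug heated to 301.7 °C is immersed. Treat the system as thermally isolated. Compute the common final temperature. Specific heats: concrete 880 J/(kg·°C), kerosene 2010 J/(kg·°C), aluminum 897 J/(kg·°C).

T_f ≈ 66.8 °C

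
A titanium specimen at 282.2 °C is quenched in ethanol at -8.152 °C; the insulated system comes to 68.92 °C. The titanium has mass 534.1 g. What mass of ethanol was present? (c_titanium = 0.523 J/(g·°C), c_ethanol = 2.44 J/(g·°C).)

m ≈ 317 g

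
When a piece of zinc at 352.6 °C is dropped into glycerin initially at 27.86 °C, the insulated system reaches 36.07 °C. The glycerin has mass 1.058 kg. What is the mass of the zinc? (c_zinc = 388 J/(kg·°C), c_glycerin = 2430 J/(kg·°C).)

Conservation of energy gives ΣQ = 0:
m×388×(36.07 − 352.6) + 1.058×2430×(36.07 − 27.86) = 0
-122814 m = -21107
m = -21107/-122814 ≈ 0.1719 kg

m ≈ 0.172 kg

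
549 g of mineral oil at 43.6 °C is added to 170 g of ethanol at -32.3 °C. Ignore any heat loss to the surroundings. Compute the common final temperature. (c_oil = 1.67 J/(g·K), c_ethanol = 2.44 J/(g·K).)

T_f ≈ 20.0 °C

Taking heat into each body as positive, Σ m c ΔT = 0:
549·1.67·(T − 43.6) + 170·2.44·(T − (-32.3)) = 0
916.83(T − 43.6) + 414.8(T − (-32.3)) = 0
(916.83 + 414.8) T = 916.83·43.6 + 414.8·(-32.3)
T ≈ 19.96 °C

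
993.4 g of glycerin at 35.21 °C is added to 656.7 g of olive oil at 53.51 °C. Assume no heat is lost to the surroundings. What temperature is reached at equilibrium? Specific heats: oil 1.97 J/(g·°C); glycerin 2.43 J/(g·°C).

Let T be the final temperature. ΣQ_i = 0:
656.7×1.97×(T − 53.51) + 993.4×2.43×(T − 35.21) = 0
1293.7(T − 53.51) + 2414(T − 35.21) = 0
(1293.7 + 2414) T = 1293.7×53.51 + 2414×35.21
T = 154221 / 3707.7 = 41.6 °C

T_f ≈ 41.6 °C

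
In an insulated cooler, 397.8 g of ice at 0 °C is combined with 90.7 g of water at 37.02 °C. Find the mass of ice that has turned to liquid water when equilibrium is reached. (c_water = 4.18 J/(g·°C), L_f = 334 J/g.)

Heat available from the water dropping to 0 °C: 90.7×4.18×37.02 = 14035 J.
Melting all 397.8 g of ice would need 397.8×334 = 132865 J.
Since 14035 < 132865 J, not all the ice melts; equilibrium is at 0 °C.
m_melt = 14035 / L_f = 42.02 g.

m_melted ≈ 42 g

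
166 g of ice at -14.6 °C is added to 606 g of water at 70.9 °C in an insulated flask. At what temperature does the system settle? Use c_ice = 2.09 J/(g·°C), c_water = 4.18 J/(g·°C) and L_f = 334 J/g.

Sum of m c ΔT and latent-heat terms is zero:
warm ice to 0 °C: 166·2.09·(0 − (-14.6)) = 5065.3
  melt ice: 166·334 = 55444
  meltwater 0→T: 166·4.18·T = 693.88 T
  water cools: 606·4.18·(T − 70.9) = 2533.1(T − 70.9)
3227 T = 179595 − 60509 = 119086
T ≈ 36.90 °C — above 0 °C, consistent with complete melting.

T_f ≈ 36.9 °C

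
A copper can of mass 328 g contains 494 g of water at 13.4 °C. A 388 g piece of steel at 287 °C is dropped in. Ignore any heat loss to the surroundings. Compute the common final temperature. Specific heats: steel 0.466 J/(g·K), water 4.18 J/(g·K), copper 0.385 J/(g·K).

T_f = Σ m_i c_i T_i / Σ m_i c_i:
T_f = (180.81×287 + 2064.9×13.4 + 126.28×13.4) / (180.81 + 2064.9 + 126.28)
    = 81254 / 2372 ≈ 34.26 °C

T_f ≈ 34.3 °C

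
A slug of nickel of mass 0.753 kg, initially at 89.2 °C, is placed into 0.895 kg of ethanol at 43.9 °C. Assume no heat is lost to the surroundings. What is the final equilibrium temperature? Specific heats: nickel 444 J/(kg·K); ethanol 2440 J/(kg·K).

Conservation of energy gives ΣQ = 0:
0.753·444·(T − 89.2) + 0.895·2440·(T − 43.9) = 0
334.33(T − 89.2) + 2183.8(T − 43.9) = 0
2518.1 T = 125691
T = 125691/2518.1 ≈ 49.91 °C

T_f ≈ 49.9 °C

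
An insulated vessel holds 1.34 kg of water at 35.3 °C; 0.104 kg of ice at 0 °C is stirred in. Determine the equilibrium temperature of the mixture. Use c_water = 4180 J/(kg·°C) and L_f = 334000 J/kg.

Energy balance with sensible and latent terms:
melt ice: 0.104×334000 = 34736; meltwater 0→T: 0.104×4180×T = 434.72 T; water: 5601.2(T − 35.3)
6035.9 T = 197722 − 34736 = 162986
T ≈ 27.00 °C (positive, so assuming full melt was valid).

T_f ≈ 27.0 °C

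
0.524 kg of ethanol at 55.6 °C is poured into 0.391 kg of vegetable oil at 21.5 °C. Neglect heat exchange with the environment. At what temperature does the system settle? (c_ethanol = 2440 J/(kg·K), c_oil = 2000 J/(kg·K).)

Setting the total heat transfer to zero:
0.524·2440·(T − 55.6) + 0.391·2000·(T − 21.5) = 0
1278.6(T − 55.6) + 782(T − 21.5) = 0
2060.6 T = 87901
T = 87901 / 2060.6 = 42.7 °C

T_f ≈ 42.7 °C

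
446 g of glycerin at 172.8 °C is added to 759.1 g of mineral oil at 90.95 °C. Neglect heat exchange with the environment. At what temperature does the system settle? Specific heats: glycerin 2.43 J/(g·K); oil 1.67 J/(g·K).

T_f is the heat-capacity-weighted average of the initial temperatures:
T_f = (1083.8·172.8 + 1267.7·90.95) / (1083.8 + 1267.7)
    = 302574 / 2351.5 ≈ 128.67 °C

T_f ≈ 128.7 °C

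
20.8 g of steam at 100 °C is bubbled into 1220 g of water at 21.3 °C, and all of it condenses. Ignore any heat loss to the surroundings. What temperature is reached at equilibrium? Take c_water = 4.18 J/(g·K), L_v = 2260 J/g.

T_f ≈ 31.7 °C

Energy conservation, ΣQ = 0:
condense steam: −20.8×2260 = −47008; condensed water 100 °C→T: 86.94(T − 100); water warms: 1220×4.18×(T − 21.3) = 5099.6(T − 21.3)
5186.5 T = 47008 + 8694.4 + 108621 = 164324
T ≈ 31.68 °C, under the boiling point, so the assumption holds.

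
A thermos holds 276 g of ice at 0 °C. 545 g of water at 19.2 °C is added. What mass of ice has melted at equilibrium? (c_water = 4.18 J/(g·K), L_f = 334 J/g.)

Water can give up m c ΔT = 545·4.18·19.2 = 43740 J before reaching 0 °C.
Fully melting the ice requires m_ice L_f = 276·334 = 92184 J.
Since 43740 < 92184 J, not all the ice melts; equilibrium is at 0 °C.
Mass melted = 43740/334 ≈ 131 g.

m_melted ≈ 131 g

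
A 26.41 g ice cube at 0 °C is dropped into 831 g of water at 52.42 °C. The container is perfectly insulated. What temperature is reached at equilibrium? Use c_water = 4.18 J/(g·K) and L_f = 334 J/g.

Net heat exchanged in the isolated system is zero:
melt ice: 26.41×334 = 8820.9; meltwater 0→T: 26.41×4.18×T = 110.39 T; water: 3473.6(T − 52.42)
3584 T = 182085 − 8820.9 = 173264
T ≈ 48.34 °C (positive, so assuming full melt was valid).

T_f ≈ 48.3 °C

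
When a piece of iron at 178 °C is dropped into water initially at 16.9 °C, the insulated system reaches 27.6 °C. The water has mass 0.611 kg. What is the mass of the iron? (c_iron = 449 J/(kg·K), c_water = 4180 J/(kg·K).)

Heat gained plus heat lost sum to zero:
m×449×(27.6 − 178) + 0.611×4180×(27.6 − 16.9) = 0
-67530 m = -27328
m = -27328/-67530 ≈ 0.4047 kg

m ≈ 0.405 kg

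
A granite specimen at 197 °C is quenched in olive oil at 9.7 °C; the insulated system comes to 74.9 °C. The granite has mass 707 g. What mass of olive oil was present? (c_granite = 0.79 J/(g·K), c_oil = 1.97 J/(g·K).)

m ≈ 531 g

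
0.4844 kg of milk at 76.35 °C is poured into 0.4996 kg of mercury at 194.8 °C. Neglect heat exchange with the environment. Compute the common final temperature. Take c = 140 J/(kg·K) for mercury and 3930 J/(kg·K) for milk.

With ΣQ=0 the equilibrium temperature is the m·c-weighted mean:
T_f = (69.94*194.8 + 1903.7*76.35) / (69.94 + 1903.7)
    = 158972 / 1973.6 ≈ 80.55 °C

T_f ≈ 80.5 °C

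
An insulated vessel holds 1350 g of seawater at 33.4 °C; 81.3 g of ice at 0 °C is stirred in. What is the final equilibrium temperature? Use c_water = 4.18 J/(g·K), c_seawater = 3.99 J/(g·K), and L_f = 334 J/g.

T_f ≈ 26.7 °C

Heat gained plus heat lost sum to zero:
latent heat to melt: 81.3×334 = 27154; meltwater 0→T: 81.3×4.18×T = 339.83 T; seawater: 5386.5(T − 33.4)
5726.3 T = 179909 − 27154 = 152755
T ≈ 26.68 °C — above 0 °C, consistent with complete melting.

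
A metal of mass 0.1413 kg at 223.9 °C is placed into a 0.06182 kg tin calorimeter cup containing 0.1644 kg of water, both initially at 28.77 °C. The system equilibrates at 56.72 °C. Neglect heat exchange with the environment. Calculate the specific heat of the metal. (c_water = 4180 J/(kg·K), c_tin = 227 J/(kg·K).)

Net heat exchanged in the isolated system is zero:
0.1413×c×(56.72 − 223.9) + 0.1644×4180×(56.72 − 28.77) + 0.06182×227×(56.72 − 28.77) = 0
-23.62 c = -19599
c = -19599/-23.62 ≈ 829.7 J/(kg·K)

c ≈ 830 J/(kg·K)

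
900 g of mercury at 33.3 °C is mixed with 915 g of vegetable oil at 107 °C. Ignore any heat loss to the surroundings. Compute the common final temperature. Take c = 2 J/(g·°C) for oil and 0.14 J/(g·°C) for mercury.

T_f ≈ 102.3 °C

Conservation of energy gives ΣQ = 0:
915·2·(T − 107) + 900·0.14·(T − 33.3) = 0
(1830 + 126) T = 1830·107 + 126·33.3
T = 200006/1956 ≈ 102.25 °C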